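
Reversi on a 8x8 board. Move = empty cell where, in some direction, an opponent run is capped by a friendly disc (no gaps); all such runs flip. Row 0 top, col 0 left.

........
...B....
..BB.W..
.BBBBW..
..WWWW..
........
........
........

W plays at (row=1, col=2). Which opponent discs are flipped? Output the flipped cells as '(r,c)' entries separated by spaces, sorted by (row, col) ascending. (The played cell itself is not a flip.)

Dir NW: first cell '.' (not opp) -> no flip
Dir N: first cell '.' (not opp) -> no flip
Dir NE: first cell '.' (not opp) -> no flip
Dir W: first cell '.' (not opp) -> no flip
Dir E: opp run (1,3), next='.' -> no flip
Dir SW: first cell '.' (not opp) -> no flip
Dir S: opp run (2,2) (3,2) capped by W -> flip
Dir SE: opp run (2,3) (3,4) capped by W -> flip

Answer: (2,2) (2,3) (3,2) (3,4)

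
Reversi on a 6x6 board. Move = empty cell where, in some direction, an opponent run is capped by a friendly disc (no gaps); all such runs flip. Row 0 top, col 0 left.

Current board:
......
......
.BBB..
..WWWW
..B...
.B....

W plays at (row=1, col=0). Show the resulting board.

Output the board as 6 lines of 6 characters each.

Place W at (1,0); scan 8 dirs for brackets.
Dir NW: edge -> no flip
Dir N: first cell '.' (not opp) -> no flip
Dir NE: first cell '.' (not opp) -> no flip
Dir W: edge -> no flip
Dir E: first cell '.' (not opp) -> no flip
Dir SW: edge -> no flip
Dir S: first cell '.' (not opp) -> no flip
Dir SE: opp run (2,1) capped by W -> flip
All flips: (2,1)

Answer: ......
W.....
.WBB..
..WWWW
..B...
.B....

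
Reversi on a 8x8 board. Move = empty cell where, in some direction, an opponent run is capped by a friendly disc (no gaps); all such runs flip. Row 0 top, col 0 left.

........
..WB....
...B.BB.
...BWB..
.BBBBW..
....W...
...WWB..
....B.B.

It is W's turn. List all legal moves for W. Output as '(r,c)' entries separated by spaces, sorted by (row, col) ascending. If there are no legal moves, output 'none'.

Answer: (1,4) (1,5) (1,6) (3,2) (3,6) (4,0) (5,2) (6,6)

Derivation:
(0,2): no bracket -> illegal
(0,3): no bracket -> illegal
(0,4): no bracket -> illegal
(1,4): flips 1 -> legal
(1,5): flips 2 -> legal
(1,6): flips 1 -> legal
(1,7): no bracket -> illegal
(2,2): no bracket -> illegal
(2,4): no bracket -> illegal
(2,7): no bracket -> illegal
(3,0): no bracket -> illegal
(3,1): no bracket -> illegal
(3,2): flips 2 -> legal
(3,6): flips 1 -> legal
(3,7): no bracket -> illegal
(4,0): flips 4 -> legal
(4,6): no bracket -> illegal
(5,0): no bracket -> illegal
(5,1): no bracket -> illegal
(5,2): flips 1 -> legal
(5,3): no bracket -> illegal
(5,5): no bracket -> illegal
(5,6): no bracket -> illegal
(6,6): flips 1 -> legal
(6,7): no bracket -> illegal
(7,3): no bracket -> illegal
(7,5): no bracket -> illegal
(7,7): no bracket -> illegal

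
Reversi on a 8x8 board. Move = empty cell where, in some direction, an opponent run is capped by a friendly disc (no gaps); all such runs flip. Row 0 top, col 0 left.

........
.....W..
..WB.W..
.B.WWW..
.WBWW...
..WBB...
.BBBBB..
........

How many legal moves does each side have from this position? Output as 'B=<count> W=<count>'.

-- B to move --
(0,4): no bracket -> illegal
(0,5): no bracket -> illegal
(0,6): no bracket -> illegal
(1,1): no bracket -> illegal
(1,2): no bracket -> illegal
(1,3): flips 1 -> legal
(1,4): no bracket -> illegal
(1,6): flips 4 -> legal
(2,1): flips 1 -> legal
(2,4): flips 3 -> legal
(2,6): flips 2 -> legal
(3,0): flips 2 -> legal
(3,2): flips 1 -> legal
(3,6): no bracket -> illegal
(4,0): flips 1 -> legal
(4,5): flips 3 -> legal
(4,6): no bracket -> illegal
(5,0): no bracket -> illegal
(5,1): flips 2 -> legal
(5,5): no bracket -> illegal
B mobility = 10
-- W to move --
(1,2): flips 1 -> legal
(1,3): flips 1 -> legal
(1,4): no bracket -> illegal
(2,0): no bracket -> illegal
(2,1): flips 1 -> legal
(2,4): flips 1 -> legal
(3,0): no bracket -> illegal
(3,2): flips 1 -> legal
(4,0): flips 1 -> legal
(4,5): no bracket -> illegal
(5,0): no bracket -> illegal
(5,1): flips 1 -> legal
(5,5): flips 2 -> legal
(5,6): no bracket -> illegal
(6,0): no bracket -> illegal
(6,6): no bracket -> illegal
(7,0): flips 1 -> legal
(7,1): flips 2 -> legal
(7,2): flips 1 -> legal
(7,3): flips 2 -> legal
(7,4): flips 3 -> legal
(7,5): no bracket -> illegal
(7,6): flips 2 -> legal
W mobility = 14

Answer: B=10 W=14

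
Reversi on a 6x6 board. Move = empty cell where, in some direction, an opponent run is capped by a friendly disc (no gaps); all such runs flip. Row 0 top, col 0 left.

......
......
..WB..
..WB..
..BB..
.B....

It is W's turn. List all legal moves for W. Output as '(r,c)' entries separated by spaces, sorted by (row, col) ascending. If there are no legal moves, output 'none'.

Answer: (1,4) (2,4) (3,4) (4,4) (5,2) (5,4)

Derivation:
(1,2): no bracket -> illegal
(1,3): no bracket -> illegal
(1,4): flips 1 -> legal
(2,4): flips 1 -> legal
(3,1): no bracket -> illegal
(3,4): flips 1 -> legal
(4,0): no bracket -> illegal
(4,1): no bracket -> illegal
(4,4): flips 1 -> legal
(5,0): no bracket -> illegal
(5,2): flips 1 -> legal
(5,3): no bracket -> illegal
(5,4): flips 1 -> legal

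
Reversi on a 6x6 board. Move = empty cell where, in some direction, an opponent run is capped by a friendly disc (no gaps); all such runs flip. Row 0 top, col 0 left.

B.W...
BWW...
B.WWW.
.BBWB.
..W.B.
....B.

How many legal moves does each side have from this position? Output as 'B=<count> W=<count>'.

Answer: B=5 W=6

Derivation:
-- B to move --
(0,1): flips 2 -> legal
(0,3): no bracket -> illegal
(1,3): flips 3 -> legal
(1,4): flips 2 -> legal
(1,5): no bracket -> illegal
(2,1): no bracket -> illegal
(2,5): no bracket -> illegal
(3,5): no bracket -> illegal
(4,1): no bracket -> illegal
(4,3): no bracket -> illegal
(5,1): no bracket -> illegal
(5,2): flips 1 -> legal
(5,3): flips 1 -> legal
B mobility = 5
-- W to move --
(0,1): no bracket -> illegal
(2,1): no bracket -> illegal
(2,5): no bracket -> illegal
(3,0): flips 2 -> legal
(3,5): flips 1 -> legal
(4,0): flips 1 -> legal
(4,1): flips 1 -> legal
(4,3): no bracket -> illegal
(4,5): flips 1 -> legal
(5,3): no bracket -> illegal
(5,5): flips 1 -> legal
W mobility = 6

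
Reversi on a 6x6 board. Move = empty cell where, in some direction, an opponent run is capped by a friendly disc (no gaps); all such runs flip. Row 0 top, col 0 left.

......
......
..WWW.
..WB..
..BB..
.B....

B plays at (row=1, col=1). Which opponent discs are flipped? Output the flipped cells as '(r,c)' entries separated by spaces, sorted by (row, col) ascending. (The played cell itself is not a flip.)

Answer: (2,2)

Derivation:
Dir NW: first cell '.' (not opp) -> no flip
Dir N: first cell '.' (not opp) -> no flip
Dir NE: first cell '.' (not opp) -> no flip
Dir W: first cell '.' (not opp) -> no flip
Dir E: first cell '.' (not opp) -> no flip
Dir SW: first cell '.' (not opp) -> no flip
Dir S: first cell '.' (not opp) -> no flip
Dir SE: opp run (2,2) capped by B -> flip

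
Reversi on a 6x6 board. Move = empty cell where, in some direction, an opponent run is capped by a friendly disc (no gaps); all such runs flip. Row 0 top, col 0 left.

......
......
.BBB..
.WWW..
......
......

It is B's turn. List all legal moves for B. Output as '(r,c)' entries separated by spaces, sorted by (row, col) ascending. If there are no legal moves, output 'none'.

(2,0): no bracket -> illegal
(2,4): no bracket -> illegal
(3,0): no bracket -> illegal
(3,4): no bracket -> illegal
(4,0): flips 1 -> legal
(4,1): flips 2 -> legal
(4,2): flips 1 -> legal
(4,3): flips 2 -> legal
(4,4): flips 1 -> legal

Answer: (4,0) (4,1) (4,2) (4,3) (4,4)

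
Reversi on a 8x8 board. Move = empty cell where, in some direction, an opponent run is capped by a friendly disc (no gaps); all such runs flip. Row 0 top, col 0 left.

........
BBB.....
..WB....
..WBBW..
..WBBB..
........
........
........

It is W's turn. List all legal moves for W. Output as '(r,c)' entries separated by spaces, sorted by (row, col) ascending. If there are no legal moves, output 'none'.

(0,0): flips 1 -> legal
(0,1): no bracket -> illegal
(0,2): flips 1 -> legal
(0,3): no bracket -> illegal
(1,3): no bracket -> illegal
(1,4): flips 1 -> legal
(2,0): no bracket -> illegal
(2,1): no bracket -> illegal
(2,4): flips 2 -> legal
(2,5): no bracket -> illegal
(3,6): no bracket -> illegal
(4,6): flips 3 -> legal
(5,2): no bracket -> illegal
(5,3): flips 1 -> legal
(5,4): flips 1 -> legal
(5,5): flips 3 -> legal
(5,6): no bracket -> illegal

Answer: (0,0) (0,2) (1,4) (2,4) (4,6) (5,3) (5,4) (5,5)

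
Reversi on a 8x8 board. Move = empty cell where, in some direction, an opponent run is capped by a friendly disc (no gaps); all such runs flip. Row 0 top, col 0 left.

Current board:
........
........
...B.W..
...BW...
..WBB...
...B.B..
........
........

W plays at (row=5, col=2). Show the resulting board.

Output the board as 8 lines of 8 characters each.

Place W at (5,2); scan 8 dirs for brackets.
Dir NW: first cell '.' (not opp) -> no flip
Dir N: first cell 'W' (not opp) -> no flip
Dir NE: opp run (4,3) capped by W -> flip
Dir W: first cell '.' (not opp) -> no flip
Dir E: opp run (5,3), next='.' -> no flip
Dir SW: first cell '.' (not opp) -> no flip
Dir S: first cell '.' (not opp) -> no flip
Dir SE: first cell '.' (not opp) -> no flip
All flips: (4,3)

Answer: ........
........
...B.W..
...BW...
..WWB...
..WB.B..
........
........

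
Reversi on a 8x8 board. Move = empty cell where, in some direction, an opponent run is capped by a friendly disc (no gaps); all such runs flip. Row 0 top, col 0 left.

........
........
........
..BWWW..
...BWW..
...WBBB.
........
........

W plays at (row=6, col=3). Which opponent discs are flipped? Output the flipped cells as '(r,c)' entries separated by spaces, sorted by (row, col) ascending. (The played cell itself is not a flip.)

Dir NW: first cell '.' (not opp) -> no flip
Dir N: first cell 'W' (not opp) -> no flip
Dir NE: opp run (5,4) capped by W -> flip
Dir W: first cell '.' (not opp) -> no flip
Dir E: first cell '.' (not opp) -> no flip
Dir SW: first cell '.' (not opp) -> no flip
Dir S: first cell '.' (not opp) -> no flip
Dir SE: first cell '.' (not opp) -> no flip

Answer: (5,4)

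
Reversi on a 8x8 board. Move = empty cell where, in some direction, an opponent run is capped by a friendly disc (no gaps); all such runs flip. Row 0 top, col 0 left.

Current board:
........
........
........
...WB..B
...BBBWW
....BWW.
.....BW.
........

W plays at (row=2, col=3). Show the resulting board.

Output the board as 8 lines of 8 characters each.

Answer: ........
........
...W....
...WW..B
...BBWWW
....BWW.
.....BW.
........

Derivation:
Place W at (2,3); scan 8 dirs for brackets.
Dir NW: first cell '.' (not opp) -> no flip
Dir N: first cell '.' (not opp) -> no flip
Dir NE: first cell '.' (not opp) -> no flip
Dir W: first cell '.' (not opp) -> no flip
Dir E: first cell '.' (not opp) -> no flip
Dir SW: first cell '.' (not opp) -> no flip
Dir S: first cell 'W' (not opp) -> no flip
Dir SE: opp run (3,4) (4,5) capped by W -> flip
All flips: (3,4) (4,5)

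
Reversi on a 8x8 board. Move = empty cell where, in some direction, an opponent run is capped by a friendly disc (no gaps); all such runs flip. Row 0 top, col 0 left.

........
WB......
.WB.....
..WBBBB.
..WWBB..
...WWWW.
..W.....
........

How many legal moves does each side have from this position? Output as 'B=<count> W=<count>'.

-- B to move --
(0,0): no bracket -> illegal
(0,1): no bracket -> illegal
(1,2): no bracket -> illegal
(2,0): flips 1 -> legal
(2,3): no bracket -> illegal
(3,0): no bracket -> illegal
(3,1): flips 2 -> legal
(4,1): flips 2 -> legal
(4,6): no bracket -> illegal
(4,7): no bracket -> illegal
(5,1): flips 1 -> legal
(5,2): flips 3 -> legal
(5,7): no bracket -> illegal
(6,1): no bracket -> illegal
(6,3): flips 3 -> legal
(6,4): flips 1 -> legal
(6,5): flips 1 -> legal
(6,6): flips 1 -> legal
(6,7): flips 1 -> legal
(7,1): flips 2 -> legal
(7,2): no bracket -> illegal
(7,3): no bracket -> illegal
B mobility = 11
-- W to move --
(0,0): flips 4 -> legal
(0,1): flips 1 -> legal
(0,2): no bracket -> illegal
(1,2): flips 2 -> legal
(1,3): no bracket -> illegal
(2,0): no bracket -> illegal
(2,3): flips 4 -> legal
(2,4): flips 3 -> legal
(2,5): flips 3 -> legal
(2,6): flips 2 -> legal
(2,7): flips 2 -> legal
(3,1): no bracket -> illegal
(3,7): flips 4 -> legal
(4,6): flips 2 -> legal
(4,7): no bracket -> illegal
W mobility = 10

Answer: B=11 W=10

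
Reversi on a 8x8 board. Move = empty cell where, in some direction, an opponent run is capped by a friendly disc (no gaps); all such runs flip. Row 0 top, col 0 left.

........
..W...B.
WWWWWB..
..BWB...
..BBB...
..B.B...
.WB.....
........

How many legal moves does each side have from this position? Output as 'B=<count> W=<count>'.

Answer: B=9 W=13

Derivation:
-- B to move --
(0,1): flips 2 -> legal
(0,2): flips 2 -> legal
(0,3): no bracket -> illegal
(1,0): flips 1 -> legal
(1,1): flips 2 -> legal
(1,3): flips 2 -> legal
(1,4): flips 2 -> legal
(1,5): flips 2 -> legal
(3,0): no bracket -> illegal
(3,1): no bracket -> illegal
(3,5): no bracket -> illegal
(5,0): no bracket -> illegal
(5,1): no bracket -> illegal
(6,0): flips 1 -> legal
(7,0): flips 1 -> legal
(7,1): no bracket -> illegal
(7,2): no bracket -> illegal
B mobility = 9
-- W to move --
(0,5): no bracket -> illegal
(0,6): no bracket -> illegal
(0,7): flips 5 -> legal
(1,4): no bracket -> illegal
(1,5): no bracket -> illegal
(1,7): no bracket -> illegal
(2,6): flips 1 -> legal
(2,7): no bracket -> illegal
(3,1): flips 1 -> legal
(3,5): flips 1 -> legal
(3,6): no bracket -> illegal
(4,1): flips 1 -> legal
(4,5): flips 1 -> legal
(5,1): flips 1 -> legal
(5,3): flips 1 -> legal
(5,5): flips 1 -> legal
(6,3): flips 1 -> legal
(6,4): flips 3 -> legal
(6,5): flips 3 -> legal
(7,1): no bracket -> illegal
(7,2): flips 4 -> legal
(7,3): no bracket -> illegal
W mobility = 13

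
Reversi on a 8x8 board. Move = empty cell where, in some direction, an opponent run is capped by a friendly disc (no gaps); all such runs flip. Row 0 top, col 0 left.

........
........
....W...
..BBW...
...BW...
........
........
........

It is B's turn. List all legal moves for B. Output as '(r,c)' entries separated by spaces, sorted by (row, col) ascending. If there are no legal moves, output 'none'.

Answer: (1,5) (2,5) (3,5) (4,5) (5,5)

Derivation:
(1,3): no bracket -> illegal
(1,4): no bracket -> illegal
(1,5): flips 1 -> legal
(2,3): no bracket -> illegal
(2,5): flips 1 -> legal
(3,5): flips 1 -> legal
(4,5): flips 1 -> legal
(5,3): no bracket -> illegal
(5,4): no bracket -> illegal
(5,5): flips 1 -> legal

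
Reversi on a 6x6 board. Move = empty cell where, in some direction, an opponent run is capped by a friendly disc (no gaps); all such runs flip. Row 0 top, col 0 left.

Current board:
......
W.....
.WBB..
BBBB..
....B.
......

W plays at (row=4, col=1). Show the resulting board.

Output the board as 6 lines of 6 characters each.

Place W at (4,1); scan 8 dirs for brackets.
Dir NW: opp run (3,0), next=edge -> no flip
Dir N: opp run (3,1) capped by W -> flip
Dir NE: opp run (3,2) (2,3), next='.' -> no flip
Dir W: first cell '.' (not opp) -> no flip
Dir E: first cell '.' (not opp) -> no flip
Dir SW: first cell '.' (not opp) -> no flip
Dir S: first cell '.' (not opp) -> no flip
Dir SE: first cell '.' (not opp) -> no flip
All flips: (3,1)

Answer: ......
W.....
.WBB..
BWBB..
.W..B.
......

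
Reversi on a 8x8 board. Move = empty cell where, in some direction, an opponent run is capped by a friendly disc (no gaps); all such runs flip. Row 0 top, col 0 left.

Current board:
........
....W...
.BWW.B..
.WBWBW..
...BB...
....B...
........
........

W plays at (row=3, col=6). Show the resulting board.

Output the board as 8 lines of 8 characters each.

Answer: ........
....W...
.BWW.W..
.WBWBWW.
...BB...
....B...
........
........

Derivation:
Place W at (3,6); scan 8 dirs for brackets.
Dir NW: opp run (2,5) capped by W -> flip
Dir N: first cell '.' (not opp) -> no flip
Dir NE: first cell '.' (not opp) -> no flip
Dir W: first cell 'W' (not opp) -> no flip
Dir E: first cell '.' (not opp) -> no flip
Dir SW: first cell '.' (not opp) -> no flip
Dir S: first cell '.' (not opp) -> no flip
Dir SE: first cell '.' (not opp) -> no flip
All flips: (2,5)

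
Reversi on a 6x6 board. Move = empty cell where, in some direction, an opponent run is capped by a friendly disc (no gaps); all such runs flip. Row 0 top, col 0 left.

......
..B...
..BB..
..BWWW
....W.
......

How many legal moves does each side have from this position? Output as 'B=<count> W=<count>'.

Answer: B=3 W=4

Derivation:
-- B to move --
(2,4): no bracket -> illegal
(2,5): no bracket -> illegal
(4,2): no bracket -> illegal
(4,3): flips 1 -> legal
(4,5): flips 1 -> legal
(5,3): no bracket -> illegal
(5,4): no bracket -> illegal
(5,5): flips 2 -> legal
B mobility = 3
-- W to move --
(0,1): flips 2 -> legal
(0,2): no bracket -> illegal
(0,3): no bracket -> illegal
(1,1): flips 1 -> legal
(1,3): flips 1 -> legal
(1,4): no bracket -> illegal
(2,1): no bracket -> illegal
(2,4): no bracket -> illegal
(3,1): flips 1 -> legal
(4,1): no bracket -> illegal
(4,2): no bracket -> illegal
(4,3): no bracket -> illegal
W mobility = 4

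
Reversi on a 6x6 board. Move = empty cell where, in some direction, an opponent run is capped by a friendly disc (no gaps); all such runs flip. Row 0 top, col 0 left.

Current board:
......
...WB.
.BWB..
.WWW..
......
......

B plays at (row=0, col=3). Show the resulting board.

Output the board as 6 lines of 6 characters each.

Place B at (0,3); scan 8 dirs for brackets.
Dir NW: edge -> no flip
Dir N: edge -> no flip
Dir NE: edge -> no flip
Dir W: first cell '.' (not opp) -> no flip
Dir E: first cell '.' (not opp) -> no flip
Dir SW: first cell '.' (not opp) -> no flip
Dir S: opp run (1,3) capped by B -> flip
Dir SE: first cell 'B' (not opp) -> no flip
All flips: (1,3)

Answer: ...B..
...BB.
.BWB..
.WWW..
......
......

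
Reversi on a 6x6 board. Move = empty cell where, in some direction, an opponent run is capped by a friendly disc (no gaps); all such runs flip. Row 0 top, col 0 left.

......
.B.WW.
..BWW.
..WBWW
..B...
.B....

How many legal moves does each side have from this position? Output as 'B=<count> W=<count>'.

Answer: B=5 W=5

Derivation:
-- B to move --
(0,2): no bracket -> illegal
(0,3): flips 2 -> legal
(0,4): flips 1 -> legal
(0,5): no bracket -> illegal
(1,2): no bracket -> illegal
(1,5): flips 1 -> legal
(2,1): no bracket -> illegal
(2,5): flips 2 -> legal
(3,1): flips 1 -> legal
(4,1): no bracket -> illegal
(4,3): no bracket -> illegal
(4,4): no bracket -> illegal
(4,5): no bracket -> illegal
B mobility = 5
-- W to move --
(0,0): no bracket -> illegal
(0,1): no bracket -> illegal
(0,2): no bracket -> illegal
(1,0): no bracket -> illegal
(1,2): flips 1 -> legal
(2,0): no bracket -> illegal
(2,1): flips 1 -> legal
(3,1): flips 1 -> legal
(4,0): no bracket -> illegal
(4,1): no bracket -> illegal
(4,3): flips 1 -> legal
(4,4): no bracket -> illegal
(5,0): no bracket -> illegal
(5,2): flips 1 -> legal
(5,3): no bracket -> illegal
W mobility = 5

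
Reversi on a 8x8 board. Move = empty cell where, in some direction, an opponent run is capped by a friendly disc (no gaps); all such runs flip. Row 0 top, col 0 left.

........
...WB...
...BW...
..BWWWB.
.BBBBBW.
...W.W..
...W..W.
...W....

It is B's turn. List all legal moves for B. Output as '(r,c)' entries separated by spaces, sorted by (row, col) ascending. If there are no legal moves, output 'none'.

Answer: (0,3) (1,2) (1,5) (2,2) (2,5) (2,6) (4,7) (5,6) (6,2) (6,4) (6,5) (7,7)

Derivation:
(0,2): no bracket -> illegal
(0,3): flips 1 -> legal
(0,4): no bracket -> illegal
(1,2): flips 1 -> legal
(1,5): flips 2 -> legal
(2,2): flips 1 -> legal
(2,5): flips 3 -> legal
(2,6): flips 1 -> legal
(3,7): no bracket -> illegal
(4,7): flips 1 -> legal
(5,2): no bracket -> illegal
(5,4): no bracket -> illegal
(5,6): flips 1 -> legal
(5,7): no bracket -> illegal
(6,2): flips 1 -> legal
(6,4): flips 1 -> legal
(6,5): flips 1 -> legal
(6,7): no bracket -> illegal
(7,2): no bracket -> illegal
(7,4): no bracket -> illegal
(7,5): no bracket -> illegal
(7,6): no bracket -> illegal
(7,7): flips 2 -> legal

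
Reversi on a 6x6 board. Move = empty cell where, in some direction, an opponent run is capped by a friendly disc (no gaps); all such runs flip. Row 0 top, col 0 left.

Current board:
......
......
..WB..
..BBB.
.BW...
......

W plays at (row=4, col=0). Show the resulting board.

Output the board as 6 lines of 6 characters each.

Answer: ......
......
..WB..
..BBB.
WWW...
......

Derivation:
Place W at (4,0); scan 8 dirs for brackets.
Dir NW: edge -> no flip
Dir N: first cell '.' (not opp) -> no flip
Dir NE: first cell '.' (not opp) -> no flip
Dir W: edge -> no flip
Dir E: opp run (4,1) capped by W -> flip
Dir SW: edge -> no flip
Dir S: first cell '.' (not opp) -> no flip
Dir SE: first cell '.' (not opp) -> no flip
All flips: (4,1)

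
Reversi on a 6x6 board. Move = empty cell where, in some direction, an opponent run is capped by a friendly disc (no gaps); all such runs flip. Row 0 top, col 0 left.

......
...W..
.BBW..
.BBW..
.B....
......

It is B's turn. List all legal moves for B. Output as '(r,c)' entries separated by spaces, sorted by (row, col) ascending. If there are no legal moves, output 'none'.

Answer: (0,4) (1,4) (2,4) (3,4) (4,4)

Derivation:
(0,2): no bracket -> illegal
(0,3): no bracket -> illegal
(0,4): flips 1 -> legal
(1,2): no bracket -> illegal
(1,4): flips 1 -> legal
(2,4): flips 1 -> legal
(3,4): flips 1 -> legal
(4,2): no bracket -> illegal
(4,3): no bracket -> illegal
(4,4): flips 1 -> legal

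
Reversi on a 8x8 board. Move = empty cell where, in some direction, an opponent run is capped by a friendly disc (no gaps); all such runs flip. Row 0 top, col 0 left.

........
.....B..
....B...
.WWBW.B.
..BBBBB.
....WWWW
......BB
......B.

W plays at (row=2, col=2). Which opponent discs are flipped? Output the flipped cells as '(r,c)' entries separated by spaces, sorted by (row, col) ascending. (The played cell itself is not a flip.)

Dir NW: first cell '.' (not opp) -> no flip
Dir N: first cell '.' (not opp) -> no flip
Dir NE: first cell '.' (not opp) -> no flip
Dir W: first cell '.' (not opp) -> no flip
Dir E: first cell '.' (not opp) -> no flip
Dir SW: first cell 'W' (not opp) -> no flip
Dir S: first cell 'W' (not opp) -> no flip
Dir SE: opp run (3,3) (4,4) capped by W -> flip

Answer: (3,3) (4,4)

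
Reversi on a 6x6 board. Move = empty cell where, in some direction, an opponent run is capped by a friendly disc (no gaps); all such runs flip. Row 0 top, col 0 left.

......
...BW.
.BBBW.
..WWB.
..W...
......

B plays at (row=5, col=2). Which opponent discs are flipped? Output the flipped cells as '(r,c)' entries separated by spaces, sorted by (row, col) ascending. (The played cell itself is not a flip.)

Dir NW: first cell '.' (not opp) -> no flip
Dir N: opp run (4,2) (3,2) capped by B -> flip
Dir NE: first cell '.' (not opp) -> no flip
Dir W: first cell '.' (not opp) -> no flip
Dir E: first cell '.' (not opp) -> no flip
Dir SW: edge -> no flip
Dir S: edge -> no flip
Dir SE: edge -> no flip

Answer: (3,2) (4,2)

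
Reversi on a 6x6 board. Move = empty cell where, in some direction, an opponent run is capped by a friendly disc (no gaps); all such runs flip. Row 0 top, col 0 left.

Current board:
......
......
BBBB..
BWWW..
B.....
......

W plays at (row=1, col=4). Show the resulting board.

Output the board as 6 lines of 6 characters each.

Place W at (1,4); scan 8 dirs for brackets.
Dir NW: first cell '.' (not opp) -> no flip
Dir N: first cell '.' (not opp) -> no flip
Dir NE: first cell '.' (not opp) -> no flip
Dir W: first cell '.' (not opp) -> no flip
Dir E: first cell '.' (not opp) -> no flip
Dir SW: opp run (2,3) capped by W -> flip
Dir S: first cell '.' (not opp) -> no flip
Dir SE: first cell '.' (not opp) -> no flip
All flips: (2,3)

Answer: ......
....W.
BBBW..
BWWW..
B.....
......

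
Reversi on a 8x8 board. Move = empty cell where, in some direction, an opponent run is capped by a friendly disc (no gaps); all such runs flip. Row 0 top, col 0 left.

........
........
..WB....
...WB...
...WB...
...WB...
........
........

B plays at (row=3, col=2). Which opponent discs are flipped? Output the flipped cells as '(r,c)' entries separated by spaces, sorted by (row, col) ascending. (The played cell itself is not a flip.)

Answer: (3,3) (4,3)

Derivation:
Dir NW: first cell '.' (not opp) -> no flip
Dir N: opp run (2,2), next='.' -> no flip
Dir NE: first cell 'B' (not opp) -> no flip
Dir W: first cell '.' (not opp) -> no flip
Dir E: opp run (3,3) capped by B -> flip
Dir SW: first cell '.' (not opp) -> no flip
Dir S: first cell '.' (not opp) -> no flip
Dir SE: opp run (4,3) capped by B -> flip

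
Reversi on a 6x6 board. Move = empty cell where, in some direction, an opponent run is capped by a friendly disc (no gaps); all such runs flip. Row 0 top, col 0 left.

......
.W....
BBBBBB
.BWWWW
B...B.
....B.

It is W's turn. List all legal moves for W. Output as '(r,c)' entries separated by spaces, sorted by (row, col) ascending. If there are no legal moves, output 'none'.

Answer: (1,0) (1,2) (1,3) (1,4) (1,5) (3,0) (4,1) (5,3) (5,5)

Derivation:
(1,0): flips 1 -> legal
(1,2): flips 2 -> legal
(1,3): flips 2 -> legal
(1,4): flips 2 -> legal
(1,5): flips 2 -> legal
(3,0): flips 1 -> legal
(4,1): flips 2 -> legal
(4,2): no bracket -> illegal
(4,3): no bracket -> illegal
(4,5): no bracket -> illegal
(5,0): no bracket -> illegal
(5,1): no bracket -> illegal
(5,3): flips 1 -> legal
(5,5): flips 1 -> legal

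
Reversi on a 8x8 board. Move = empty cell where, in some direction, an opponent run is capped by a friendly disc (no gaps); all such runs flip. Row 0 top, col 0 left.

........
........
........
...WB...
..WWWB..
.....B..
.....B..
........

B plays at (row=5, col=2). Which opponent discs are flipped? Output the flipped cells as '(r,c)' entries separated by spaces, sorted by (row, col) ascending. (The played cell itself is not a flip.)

Dir NW: first cell '.' (not opp) -> no flip
Dir N: opp run (4,2), next='.' -> no flip
Dir NE: opp run (4,3) capped by B -> flip
Dir W: first cell '.' (not opp) -> no flip
Dir E: first cell '.' (not opp) -> no flip
Dir SW: first cell '.' (not opp) -> no flip
Dir S: first cell '.' (not opp) -> no flip
Dir SE: first cell '.' (not opp) -> no flip

Answer: (4,3)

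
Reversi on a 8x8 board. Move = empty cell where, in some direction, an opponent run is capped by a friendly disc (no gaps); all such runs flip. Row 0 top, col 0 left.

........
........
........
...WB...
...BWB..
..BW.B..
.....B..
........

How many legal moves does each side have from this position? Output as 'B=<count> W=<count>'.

-- B to move --
(2,2): flips 2 -> legal
(2,3): flips 1 -> legal
(2,4): no bracket -> illegal
(3,2): flips 1 -> legal
(3,5): no bracket -> illegal
(4,2): no bracket -> illegal
(5,4): flips 2 -> legal
(6,2): no bracket -> illegal
(6,3): flips 1 -> legal
(6,4): no bracket -> illegal
B mobility = 5
-- W to move --
(2,3): no bracket -> illegal
(2,4): flips 1 -> legal
(2,5): no bracket -> illegal
(3,2): no bracket -> illegal
(3,5): flips 1 -> legal
(3,6): no bracket -> illegal
(4,1): no bracket -> illegal
(4,2): flips 1 -> legal
(4,6): flips 1 -> legal
(5,1): flips 1 -> legal
(5,4): no bracket -> illegal
(5,6): no bracket -> illegal
(6,1): no bracket -> illegal
(6,2): no bracket -> illegal
(6,3): no bracket -> illegal
(6,4): no bracket -> illegal
(6,6): flips 1 -> legal
(7,4): no bracket -> illegal
(7,5): no bracket -> illegal
(7,6): no bracket -> illegal
W mobility = 6

Answer: B=5 W=6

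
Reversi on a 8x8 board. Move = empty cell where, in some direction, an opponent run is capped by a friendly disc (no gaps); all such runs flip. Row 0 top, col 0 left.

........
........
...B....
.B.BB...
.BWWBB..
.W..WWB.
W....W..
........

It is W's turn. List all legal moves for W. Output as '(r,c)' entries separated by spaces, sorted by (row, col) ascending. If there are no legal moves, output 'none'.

(1,2): no bracket -> illegal
(1,3): flips 2 -> legal
(1,4): no bracket -> illegal
(2,0): flips 1 -> legal
(2,1): flips 2 -> legal
(2,2): flips 2 -> legal
(2,4): flips 3 -> legal
(2,5): flips 1 -> legal
(3,0): no bracket -> illegal
(3,2): no bracket -> illegal
(3,5): flips 1 -> legal
(3,6): flips 1 -> legal
(4,0): flips 1 -> legal
(4,6): flips 2 -> legal
(4,7): flips 1 -> legal
(5,0): no bracket -> illegal
(5,2): no bracket -> illegal
(5,3): no bracket -> illegal
(5,7): flips 1 -> legal
(6,6): no bracket -> illegal
(6,7): no bracket -> illegal

Answer: (1,3) (2,0) (2,1) (2,2) (2,4) (2,5) (3,5) (3,6) (4,0) (4,6) (4,7) (5,7)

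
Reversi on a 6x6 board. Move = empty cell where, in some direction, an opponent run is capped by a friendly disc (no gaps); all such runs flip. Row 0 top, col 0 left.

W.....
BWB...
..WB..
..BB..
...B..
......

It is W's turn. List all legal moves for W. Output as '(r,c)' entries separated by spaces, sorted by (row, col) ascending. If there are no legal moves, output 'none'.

(0,1): no bracket -> illegal
(0,2): flips 1 -> legal
(0,3): no bracket -> illegal
(1,3): flips 1 -> legal
(1,4): no bracket -> illegal
(2,0): flips 1 -> legal
(2,1): no bracket -> illegal
(2,4): flips 1 -> legal
(3,1): no bracket -> illegal
(3,4): no bracket -> illegal
(4,1): no bracket -> illegal
(4,2): flips 1 -> legal
(4,4): flips 1 -> legal
(5,2): no bracket -> illegal
(5,3): no bracket -> illegal
(5,4): no bracket -> illegal

Answer: (0,2) (1,3) (2,0) (2,4) (4,2) (4,4)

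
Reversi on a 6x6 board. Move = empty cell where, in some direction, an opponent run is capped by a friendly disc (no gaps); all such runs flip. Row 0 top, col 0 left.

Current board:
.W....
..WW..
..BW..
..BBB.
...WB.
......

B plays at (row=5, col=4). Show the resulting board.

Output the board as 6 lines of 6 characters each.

Answer: .W....
..WW..
..BW..
..BBB.
...BB.
....B.

Derivation:
Place B at (5,4); scan 8 dirs for brackets.
Dir NW: opp run (4,3) capped by B -> flip
Dir N: first cell 'B' (not opp) -> no flip
Dir NE: first cell '.' (not opp) -> no flip
Dir W: first cell '.' (not opp) -> no flip
Dir E: first cell '.' (not opp) -> no flip
Dir SW: edge -> no flip
Dir S: edge -> no flip
Dir SE: edge -> no flip
All flips: (4,3)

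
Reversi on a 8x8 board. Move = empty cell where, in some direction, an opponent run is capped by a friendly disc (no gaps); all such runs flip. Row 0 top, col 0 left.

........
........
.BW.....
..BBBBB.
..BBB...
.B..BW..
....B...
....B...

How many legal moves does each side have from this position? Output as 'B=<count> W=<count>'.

Answer: B=6 W=4

Derivation:
-- B to move --
(1,1): flips 1 -> legal
(1,2): flips 1 -> legal
(1,3): no bracket -> illegal
(2,3): flips 1 -> legal
(3,1): no bracket -> illegal
(4,5): no bracket -> illegal
(4,6): flips 1 -> legal
(5,6): flips 1 -> legal
(6,5): no bracket -> illegal
(6,6): flips 1 -> legal
B mobility = 6
-- W to move --
(1,0): no bracket -> illegal
(1,1): no bracket -> illegal
(1,2): no bracket -> illegal
(2,0): flips 1 -> legal
(2,3): no bracket -> illegal
(2,4): no bracket -> illegal
(2,5): no bracket -> illegal
(2,6): no bracket -> illegal
(2,7): no bracket -> illegal
(3,0): no bracket -> illegal
(3,1): no bracket -> illegal
(3,7): no bracket -> illegal
(4,0): no bracket -> illegal
(4,1): no bracket -> illegal
(4,5): no bracket -> illegal
(4,6): no bracket -> illegal
(4,7): no bracket -> illegal
(5,0): no bracket -> illegal
(5,2): flips 2 -> legal
(5,3): flips 1 -> legal
(6,0): no bracket -> illegal
(6,1): no bracket -> illegal
(6,2): no bracket -> illegal
(6,3): no bracket -> illegal
(6,5): no bracket -> illegal
(7,3): flips 1 -> legal
(7,5): no bracket -> illegal
W mobility = 4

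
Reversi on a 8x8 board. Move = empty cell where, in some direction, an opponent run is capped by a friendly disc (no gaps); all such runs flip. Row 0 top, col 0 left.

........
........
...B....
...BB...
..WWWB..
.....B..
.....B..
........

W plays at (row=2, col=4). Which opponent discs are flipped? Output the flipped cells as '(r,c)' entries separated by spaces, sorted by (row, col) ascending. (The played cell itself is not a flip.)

Dir NW: first cell '.' (not opp) -> no flip
Dir N: first cell '.' (not opp) -> no flip
Dir NE: first cell '.' (not opp) -> no flip
Dir W: opp run (2,3), next='.' -> no flip
Dir E: first cell '.' (not opp) -> no flip
Dir SW: opp run (3,3) capped by W -> flip
Dir S: opp run (3,4) capped by W -> flip
Dir SE: first cell '.' (not opp) -> no flip

Answer: (3,3) (3,4)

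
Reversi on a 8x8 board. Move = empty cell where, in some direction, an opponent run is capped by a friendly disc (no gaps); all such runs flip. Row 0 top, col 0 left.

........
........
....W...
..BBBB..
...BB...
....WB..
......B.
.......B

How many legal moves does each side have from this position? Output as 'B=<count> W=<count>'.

-- B to move --
(1,3): flips 1 -> legal
(1,4): flips 1 -> legal
(1,5): flips 1 -> legal
(2,3): no bracket -> illegal
(2,5): no bracket -> illegal
(4,5): no bracket -> illegal
(5,3): flips 1 -> legal
(6,3): no bracket -> illegal
(6,4): flips 1 -> legal
(6,5): flips 1 -> legal
B mobility = 6
-- W to move --
(2,1): flips 2 -> legal
(2,2): no bracket -> illegal
(2,3): no bracket -> illegal
(2,5): no bracket -> illegal
(2,6): no bracket -> illegal
(3,1): no bracket -> illegal
(3,6): no bracket -> illegal
(4,1): no bracket -> illegal
(4,2): flips 1 -> legal
(4,5): no bracket -> illegal
(4,6): flips 1 -> legal
(5,2): no bracket -> illegal
(5,3): no bracket -> illegal
(5,6): flips 1 -> legal
(5,7): no bracket -> illegal
(6,4): no bracket -> illegal
(6,5): no bracket -> illegal
(6,7): no bracket -> illegal
(7,5): no bracket -> illegal
(7,6): no bracket -> illegal
W mobility = 4

Answer: B=6 W=4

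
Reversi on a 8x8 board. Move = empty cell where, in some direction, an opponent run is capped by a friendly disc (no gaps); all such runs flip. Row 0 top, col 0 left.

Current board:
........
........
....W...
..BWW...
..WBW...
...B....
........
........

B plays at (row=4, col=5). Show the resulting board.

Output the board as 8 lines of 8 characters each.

Answer: ........
........
....W...
..BWW...
..WBBB..
...B....
........
........

Derivation:
Place B at (4,5); scan 8 dirs for brackets.
Dir NW: opp run (3,4), next='.' -> no flip
Dir N: first cell '.' (not opp) -> no flip
Dir NE: first cell '.' (not opp) -> no flip
Dir W: opp run (4,4) capped by B -> flip
Dir E: first cell '.' (not opp) -> no flip
Dir SW: first cell '.' (not opp) -> no flip
Dir S: first cell '.' (not opp) -> no flip
Dir SE: first cell '.' (not opp) -> no flip
All flips: (4,4)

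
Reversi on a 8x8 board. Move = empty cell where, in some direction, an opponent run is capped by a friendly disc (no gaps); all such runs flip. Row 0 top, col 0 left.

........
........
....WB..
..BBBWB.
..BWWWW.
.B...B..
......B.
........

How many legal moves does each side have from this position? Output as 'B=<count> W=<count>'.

Answer: B=9 W=14

Derivation:
-- B to move --
(1,3): no bracket -> illegal
(1,4): flips 1 -> legal
(1,5): flips 1 -> legal
(2,3): flips 1 -> legal
(2,6): no bracket -> illegal
(3,7): flips 1 -> legal
(4,7): flips 4 -> legal
(5,2): flips 1 -> legal
(5,3): flips 1 -> legal
(5,4): flips 3 -> legal
(5,6): flips 2 -> legal
(5,7): no bracket -> illegal
B mobility = 9
-- W to move --
(1,4): no bracket -> illegal
(1,5): flips 1 -> legal
(1,6): flips 2 -> legal
(2,1): flips 1 -> legal
(2,2): flips 1 -> legal
(2,3): flips 2 -> legal
(2,6): flips 2 -> legal
(2,7): flips 1 -> legal
(3,1): flips 3 -> legal
(3,7): flips 1 -> legal
(4,0): no bracket -> illegal
(4,1): flips 1 -> legal
(4,7): no bracket -> illegal
(5,0): no bracket -> illegal
(5,2): no bracket -> illegal
(5,3): no bracket -> illegal
(5,4): no bracket -> illegal
(5,6): no bracket -> illegal
(5,7): no bracket -> illegal
(6,0): flips 3 -> legal
(6,1): no bracket -> illegal
(6,2): no bracket -> illegal
(6,4): flips 1 -> legal
(6,5): flips 1 -> legal
(6,7): no bracket -> illegal
(7,5): no bracket -> illegal
(7,6): no bracket -> illegal
(7,7): flips 2 -> legal
W mobility = 14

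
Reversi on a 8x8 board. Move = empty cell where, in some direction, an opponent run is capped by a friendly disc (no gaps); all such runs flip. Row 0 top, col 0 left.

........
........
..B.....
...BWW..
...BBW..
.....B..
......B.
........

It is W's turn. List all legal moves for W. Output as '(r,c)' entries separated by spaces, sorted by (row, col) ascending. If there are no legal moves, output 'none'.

Answer: (3,2) (4,2) (5,2) (5,3) (5,4) (6,5)

Derivation:
(1,1): no bracket -> illegal
(1,2): no bracket -> illegal
(1,3): no bracket -> illegal
(2,1): no bracket -> illegal
(2,3): no bracket -> illegal
(2,4): no bracket -> illegal
(3,1): no bracket -> illegal
(3,2): flips 1 -> legal
(4,2): flips 2 -> legal
(4,6): no bracket -> illegal
(5,2): flips 1 -> legal
(5,3): flips 1 -> legal
(5,4): flips 1 -> legal
(5,6): no bracket -> illegal
(5,7): no bracket -> illegal
(6,4): no bracket -> illegal
(6,5): flips 1 -> legal
(6,7): no bracket -> illegal
(7,5): no bracket -> illegal
(7,6): no bracket -> illegal
(7,7): no bracket -> illegal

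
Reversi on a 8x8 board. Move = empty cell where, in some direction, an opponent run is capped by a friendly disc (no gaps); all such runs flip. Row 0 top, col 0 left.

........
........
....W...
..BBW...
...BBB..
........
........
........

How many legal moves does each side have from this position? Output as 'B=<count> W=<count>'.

-- B to move --
(1,3): no bracket -> illegal
(1,4): flips 2 -> legal
(1,5): flips 1 -> legal
(2,3): flips 1 -> legal
(2,5): flips 1 -> legal
(3,5): flips 1 -> legal
B mobility = 5
-- W to move --
(2,1): no bracket -> illegal
(2,2): no bracket -> illegal
(2,3): no bracket -> illegal
(3,1): flips 2 -> legal
(3,5): no bracket -> illegal
(3,6): no bracket -> illegal
(4,1): no bracket -> illegal
(4,2): flips 1 -> legal
(4,6): no bracket -> illegal
(5,2): flips 1 -> legal
(5,3): no bracket -> illegal
(5,4): flips 1 -> legal
(5,5): no bracket -> illegal
(5,6): flips 1 -> legal
W mobility = 5

Answer: B=5 W=5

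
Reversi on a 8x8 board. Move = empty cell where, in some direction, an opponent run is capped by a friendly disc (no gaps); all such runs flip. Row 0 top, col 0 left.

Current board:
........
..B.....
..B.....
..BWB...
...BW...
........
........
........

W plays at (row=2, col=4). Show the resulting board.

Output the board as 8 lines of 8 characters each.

Place W at (2,4); scan 8 dirs for brackets.
Dir NW: first cell '.' (not opp) -> no flip
Dir N: first cell '.' (not opp) -> no flip
Dir NE: first cell '.' (not opp) -> no flip
Dir W: first cell '.' (not opp) -> no flip
Dir E: first cell '.' (not opp) -> no flip
Dir SW: first cell 'W' (not opp) -> no flip
Dir S: opp run (3,4) capped by W -> flip
Dir SE: first cell '.' (not opp) -> no flip
All flips: (3,4)

Answer: ........
..B.....
..B.W...
..BWW...
...BW...
........
........
........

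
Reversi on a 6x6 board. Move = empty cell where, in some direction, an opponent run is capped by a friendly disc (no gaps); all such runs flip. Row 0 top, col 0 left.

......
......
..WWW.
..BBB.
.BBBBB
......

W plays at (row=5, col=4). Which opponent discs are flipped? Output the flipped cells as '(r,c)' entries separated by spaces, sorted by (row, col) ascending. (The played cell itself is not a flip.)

Answer: (3,4) (4,4)

Derivation:
Dir NW: opp run (4,3) (3,2), next='.' -> no flip
Dir N: opp run (4,4) (3,4) capped by W -> flip
Dir NE: opp run (4,5), next=edge -> no flip
Dir W: first cell '.' (not opp) -> no flip
Dir E: first cell '.' (not opp) -> no flip
Dir SW: edge -> no flip
Dir S: edge -> no flip
Dir SE: edge -> no flip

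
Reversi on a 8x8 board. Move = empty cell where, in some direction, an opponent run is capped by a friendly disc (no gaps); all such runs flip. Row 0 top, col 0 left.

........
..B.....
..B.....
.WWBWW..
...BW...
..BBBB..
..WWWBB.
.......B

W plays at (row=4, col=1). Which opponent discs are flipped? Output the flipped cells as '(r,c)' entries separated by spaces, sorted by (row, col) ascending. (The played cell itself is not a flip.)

Dir NW: first cell '.' (not opp) -> no flip
Dir N: first cell 'W' (not opp) -> no flip
Dir NE: first cell 'W' (not opp) -> no flip
Dir W: first cell '.' (not opp) -> no flip
Dir E: first cell '.' (not opp) -> no flip
Dir SW: first cell '.' (not opp) -> no flip
Dir S: first cell '.' (not opp) -> no flip
Dir SE: opp run (5,2) capped by W -> flip

Answer: (5,2)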